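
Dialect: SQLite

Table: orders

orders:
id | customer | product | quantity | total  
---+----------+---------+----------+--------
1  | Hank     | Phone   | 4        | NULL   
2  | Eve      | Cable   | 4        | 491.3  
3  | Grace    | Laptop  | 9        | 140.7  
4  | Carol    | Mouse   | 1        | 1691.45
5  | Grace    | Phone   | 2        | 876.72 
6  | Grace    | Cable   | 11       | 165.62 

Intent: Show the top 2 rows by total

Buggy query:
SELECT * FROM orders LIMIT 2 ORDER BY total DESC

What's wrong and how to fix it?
Bug: LIMIT must come after ORDER BY

Fix: Swap the clauses: ORDER BY first, then LIMIT

Corrected query:
SELECT * FROM orders ORDER BY total DESC LIMIT 2

Result:
id | customer | product | quantity | total  
---+----------+---------+----------+--------
4  | Carol    | Mouse   | 1        | 1691.45
5  | Grace    | Phone   | 2        | 876.72 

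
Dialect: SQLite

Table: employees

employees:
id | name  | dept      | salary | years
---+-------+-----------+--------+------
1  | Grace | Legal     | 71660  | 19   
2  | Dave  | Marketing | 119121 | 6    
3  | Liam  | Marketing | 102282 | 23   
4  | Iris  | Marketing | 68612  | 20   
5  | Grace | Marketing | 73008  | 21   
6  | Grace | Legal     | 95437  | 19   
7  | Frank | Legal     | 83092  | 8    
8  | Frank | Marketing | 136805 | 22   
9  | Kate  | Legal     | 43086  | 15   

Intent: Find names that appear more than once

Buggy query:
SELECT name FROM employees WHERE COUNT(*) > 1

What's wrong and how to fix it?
Bug: COUNT(*) is an aggregate and cannot be used in WHERE

Fix: GROUP BY name, then filter groups with HAVING COUNT(*) > 1

Corrected query:
SELECT name FROM employees GROUP BY name HAVING COUNT(*) > 1

Result:
name 
-----
Frank
Grace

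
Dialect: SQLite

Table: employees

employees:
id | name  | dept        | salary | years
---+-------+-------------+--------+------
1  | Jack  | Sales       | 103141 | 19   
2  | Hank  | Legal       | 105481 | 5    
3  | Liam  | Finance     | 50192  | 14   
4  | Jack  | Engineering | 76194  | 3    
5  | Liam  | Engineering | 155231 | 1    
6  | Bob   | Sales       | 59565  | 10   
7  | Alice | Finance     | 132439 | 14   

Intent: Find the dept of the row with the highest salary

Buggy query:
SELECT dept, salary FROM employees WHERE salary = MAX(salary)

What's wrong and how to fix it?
Bug: MAX(salary) is an aggregate and cannot be used directly in WHERE

Fix: Wrap MAX in a scalar subquery so WHERE compares against a single value

Corrected query:
SELECT dept, salary FROM employees WHERE salary = (SELECT MAX(salary) FROM employees)

Result:
dept        | salary
------------+-------
Engineering | 155231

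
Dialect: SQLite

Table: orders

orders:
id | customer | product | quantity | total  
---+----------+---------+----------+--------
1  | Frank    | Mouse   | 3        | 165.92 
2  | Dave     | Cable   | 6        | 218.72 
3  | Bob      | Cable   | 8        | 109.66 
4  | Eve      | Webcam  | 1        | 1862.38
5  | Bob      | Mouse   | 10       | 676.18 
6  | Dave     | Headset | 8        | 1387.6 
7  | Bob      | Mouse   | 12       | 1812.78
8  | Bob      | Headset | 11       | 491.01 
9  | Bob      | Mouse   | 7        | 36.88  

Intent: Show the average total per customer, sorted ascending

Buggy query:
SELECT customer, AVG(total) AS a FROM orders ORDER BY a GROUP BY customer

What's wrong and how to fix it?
Bug: ORDER BY appears before GROUP BY; SQL clause order requires GROUP BY first

Fix: Move ORDER BY to the end, after GROUP BY

Corrected query:
SELECT customer, AVG(total) AS a FROM orders GROUP BY customer ORDER BY a

Result:
customer | a      
---------+--------
Frank    | 165.92 
Bob      | 625.302
Dave     | 803.16 
Eve      | 1862.38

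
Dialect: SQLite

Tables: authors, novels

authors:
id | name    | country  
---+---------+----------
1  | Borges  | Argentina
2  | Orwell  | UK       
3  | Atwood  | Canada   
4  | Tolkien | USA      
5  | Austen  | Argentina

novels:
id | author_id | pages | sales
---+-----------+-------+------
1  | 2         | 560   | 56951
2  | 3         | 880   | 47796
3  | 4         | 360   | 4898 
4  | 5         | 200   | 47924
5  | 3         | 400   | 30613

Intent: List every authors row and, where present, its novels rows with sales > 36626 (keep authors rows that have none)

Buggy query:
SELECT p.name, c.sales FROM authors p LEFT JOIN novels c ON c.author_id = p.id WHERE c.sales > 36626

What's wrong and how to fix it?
Bug: A WHERE condition on the right-hand table after LEFT JOIN drops unmatched parents

Fix: Move the right-table condition into the ON clause so unmatched parents are kept

Corrected query:
SELECT p.name, c.sales FROM authors p LEFT JOIN novels c ON c.author_id = p.id AND c.sales > 36626

Result:
name    | sales
--------+------
Borges  | NULL 
Orwell  | 56951
Atwood  | 47796
Tolkien | NULL 
Austen  | 47924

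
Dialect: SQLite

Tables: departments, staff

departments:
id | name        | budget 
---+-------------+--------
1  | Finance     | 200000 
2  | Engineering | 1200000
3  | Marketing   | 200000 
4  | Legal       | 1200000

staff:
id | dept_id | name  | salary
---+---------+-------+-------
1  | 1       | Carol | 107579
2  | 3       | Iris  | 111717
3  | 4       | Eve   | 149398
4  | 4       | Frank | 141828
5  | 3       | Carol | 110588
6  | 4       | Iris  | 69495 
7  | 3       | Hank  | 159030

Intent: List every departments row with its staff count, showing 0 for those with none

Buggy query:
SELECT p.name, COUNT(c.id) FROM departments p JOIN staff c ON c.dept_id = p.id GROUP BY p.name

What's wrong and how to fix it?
Bug: An inner join excludes parents with zero children

Fix: Switch to LEFT JOIN to retain unmatched parent rows

Corrected query:
SELECT p.name, COUNT(c.id) FROM departments p LEFT JOIN staff c ON c.dept_id = p.id GROUP BY p.name

Result:
name        | COUNT(c.id)
------------+------------
Engineering | 0          
Finance     | 1          
Legal       | 3          
Marketing   | 3          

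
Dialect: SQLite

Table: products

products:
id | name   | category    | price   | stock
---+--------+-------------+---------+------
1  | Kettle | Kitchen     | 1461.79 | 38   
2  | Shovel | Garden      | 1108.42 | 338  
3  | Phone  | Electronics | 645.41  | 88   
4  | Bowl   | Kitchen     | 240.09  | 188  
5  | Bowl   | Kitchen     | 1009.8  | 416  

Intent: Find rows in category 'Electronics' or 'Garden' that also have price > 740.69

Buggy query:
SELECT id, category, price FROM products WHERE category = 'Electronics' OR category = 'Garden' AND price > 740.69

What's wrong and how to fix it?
Bug: AND binds tighter than OR, so this parses as category = 'Electronics' OR (category = 'Garden' AND price > 740.69)

Fix: Group the OR with parentheses (or use IN), then AND the threshold

Corrected query:
SELECT id, category, price FROM products WHERE (category = 'Electronics' OR category = 'Garden') AND price > 740.69

Result:
id | category | price  
---+----------+--------
2  | Garden   | 1108.42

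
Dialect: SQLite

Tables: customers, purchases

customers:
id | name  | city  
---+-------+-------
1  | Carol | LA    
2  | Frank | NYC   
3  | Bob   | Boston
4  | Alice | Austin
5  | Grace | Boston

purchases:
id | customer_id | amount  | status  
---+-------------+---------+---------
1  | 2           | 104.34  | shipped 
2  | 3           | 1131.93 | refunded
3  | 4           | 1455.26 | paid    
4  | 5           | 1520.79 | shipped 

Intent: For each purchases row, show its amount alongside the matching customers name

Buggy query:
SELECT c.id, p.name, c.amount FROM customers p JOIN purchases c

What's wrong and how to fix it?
Bug: Missing join condition: each purchases row is matched to all customers rows instead of just its own

Fix: Add ON c.customer_id = p.id to the JOIN

Corrected query:
SELECT c.id, p.name, c.amount FROM customers p JOIN purchases c ON c.customer_id = p.id

Result:
id | name  | amount 
---+-------+--------
1  | Frank | 104.34 
2  | Bob   | 1131.93
3  | Alice | 1455.26
4  | Grace | 1520.79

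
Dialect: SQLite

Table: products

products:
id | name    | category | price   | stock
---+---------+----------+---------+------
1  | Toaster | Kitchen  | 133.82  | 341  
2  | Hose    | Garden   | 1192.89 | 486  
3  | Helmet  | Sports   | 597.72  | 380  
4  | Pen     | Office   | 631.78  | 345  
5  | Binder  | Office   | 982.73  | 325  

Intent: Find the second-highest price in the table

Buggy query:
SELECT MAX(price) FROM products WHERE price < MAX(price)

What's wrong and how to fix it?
Bug: The inner MAX is an aggregate inside WHERE, which is not allowed

Fix: Put the inner MAX in a scalar subquery

Corrected query:
SELECT MAX(price) FROM products WHERE price < (SELECT MAX(price) FROM products)

Result:
MAX(price)
----------
982.73    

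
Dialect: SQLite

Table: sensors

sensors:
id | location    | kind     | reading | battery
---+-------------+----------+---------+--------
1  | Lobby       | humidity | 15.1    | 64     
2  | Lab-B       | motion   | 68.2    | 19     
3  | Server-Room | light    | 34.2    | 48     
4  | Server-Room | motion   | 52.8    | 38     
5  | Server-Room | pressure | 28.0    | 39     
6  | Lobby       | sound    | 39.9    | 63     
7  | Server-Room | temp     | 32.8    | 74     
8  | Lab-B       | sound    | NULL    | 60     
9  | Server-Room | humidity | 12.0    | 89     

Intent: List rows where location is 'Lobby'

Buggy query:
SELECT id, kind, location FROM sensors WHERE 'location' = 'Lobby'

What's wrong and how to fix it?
Bug: 'location' in single quotes is a string literal, not the column; the comparison is literal-vs-literal and never true

Fix: Reference the column as location without single quotes

Corrected query:
SELECT id, kind, location FROM sensors WHERE location = 'Lobby'

Result:
id | kind     | location
---+----------+---------
1  | humidity | Lobby   
6  | sound    | Lobby   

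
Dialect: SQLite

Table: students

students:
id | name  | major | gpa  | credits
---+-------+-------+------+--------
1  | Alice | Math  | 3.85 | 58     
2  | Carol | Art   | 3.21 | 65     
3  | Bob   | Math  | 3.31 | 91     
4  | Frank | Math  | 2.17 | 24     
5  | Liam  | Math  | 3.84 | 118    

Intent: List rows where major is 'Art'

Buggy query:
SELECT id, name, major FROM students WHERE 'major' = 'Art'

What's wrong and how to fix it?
Bug: Single quotes denote string literals in SQL; the column name is being compared as a constant string

Fix: Reference the column as major without single quotes

Corrected query:
SELECT id, name, major FROM students WHERE major = 'Art'

Result:
id | name  | major
---+-------+------
2  | Carol | Art  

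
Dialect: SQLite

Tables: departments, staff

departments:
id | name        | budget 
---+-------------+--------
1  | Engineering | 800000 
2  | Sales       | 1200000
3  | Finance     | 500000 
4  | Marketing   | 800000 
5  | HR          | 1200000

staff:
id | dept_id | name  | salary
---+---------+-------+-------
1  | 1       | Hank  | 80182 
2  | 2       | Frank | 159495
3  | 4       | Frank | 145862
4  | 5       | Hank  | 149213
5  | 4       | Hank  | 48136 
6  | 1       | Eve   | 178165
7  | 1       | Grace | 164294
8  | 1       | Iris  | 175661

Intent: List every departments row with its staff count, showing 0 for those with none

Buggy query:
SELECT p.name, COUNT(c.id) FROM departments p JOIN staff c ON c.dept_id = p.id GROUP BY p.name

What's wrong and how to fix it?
Bug: INNER JOIN drops departments rows that have no matching staff rows

Fix: Use LEFT JOIN so parents without children still appear (COUNT(c.id) gives 0)

Corrected query:
SELECT p.name, COUNT(c.id) FROM departments p LEFT JOIN staff c ON c.dept_id = p.id GROUP BY p.name

Result:
name        | COUNT(c.id)
------------+------------
Engineering | 4          
Finance     | 0          
HR          | 1          
Marketing   | 2          
Sales       | 1          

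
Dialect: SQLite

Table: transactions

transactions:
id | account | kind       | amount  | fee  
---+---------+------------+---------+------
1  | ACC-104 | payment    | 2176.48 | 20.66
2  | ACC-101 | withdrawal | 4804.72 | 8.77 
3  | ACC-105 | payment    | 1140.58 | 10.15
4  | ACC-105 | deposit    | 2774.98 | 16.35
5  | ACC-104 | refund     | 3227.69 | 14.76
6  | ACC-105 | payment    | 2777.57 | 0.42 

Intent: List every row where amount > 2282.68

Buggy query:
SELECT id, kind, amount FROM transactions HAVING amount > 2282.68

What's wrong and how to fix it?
Bug: HAVING filters the output of aggregation, but this query has no GROUP BY and no aggregate functions, so SQLite rejects it (HAVING clause on a non-aggregate query); the condition here is per row

Fix: Use WHERE for row-level filtering

Corrected query:
SELECT id, kind, amount FROM transactions WHERE amount > 2282.68

Result:
id | kind       | amount 
---+------------+--------
2  | withdrawal | 4804.72
4  | deposit    | 2774.98
5  | refund     | 3227.69
6  | payment    | 2777.57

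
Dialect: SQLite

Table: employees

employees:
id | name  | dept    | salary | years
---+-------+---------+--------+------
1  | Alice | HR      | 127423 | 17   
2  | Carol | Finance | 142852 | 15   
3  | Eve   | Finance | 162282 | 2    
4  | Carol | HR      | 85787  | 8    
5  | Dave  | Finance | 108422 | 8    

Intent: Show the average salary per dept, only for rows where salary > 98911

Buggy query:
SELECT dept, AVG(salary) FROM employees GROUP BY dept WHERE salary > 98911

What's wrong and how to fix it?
Bug: WHERE cannot follow GROUP BY

Fix: Place WHERE between FROM and GROUP BY

Corrected query:
SELECT dept, AVG(salary) FROM employees WHERE salary > 98911 GROUP BY dept

Result:
dept    | AVG(salary)
--------+------------
Finance | 137852     
HR      | 127423     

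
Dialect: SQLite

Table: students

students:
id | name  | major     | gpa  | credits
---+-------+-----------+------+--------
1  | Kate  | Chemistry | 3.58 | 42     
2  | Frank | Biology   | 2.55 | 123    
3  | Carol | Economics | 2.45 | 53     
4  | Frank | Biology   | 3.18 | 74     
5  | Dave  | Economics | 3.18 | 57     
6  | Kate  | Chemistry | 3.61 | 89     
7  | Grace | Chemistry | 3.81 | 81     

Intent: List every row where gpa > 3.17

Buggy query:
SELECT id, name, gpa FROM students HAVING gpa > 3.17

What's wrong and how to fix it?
Bug: This is a non-aggregate query (no GROUP BY, no aggregates), so in SQLite the HAVING clause is invalid here; a row-level condition belongs in WHERE

Fix: Replace HAVING with WHERE since the condition applies to individual rows

Corrected query:
SELECT id, name, gpa FROM students WHERE gpa > 3.17

Result:
id | name  | gpa 
---+-------+-----
1  | Kate  | 3.58
4  | Frank | 3.18
5  | Dave  | 3.18
6  | Kate  | 3.61
7  | Grace | 3.81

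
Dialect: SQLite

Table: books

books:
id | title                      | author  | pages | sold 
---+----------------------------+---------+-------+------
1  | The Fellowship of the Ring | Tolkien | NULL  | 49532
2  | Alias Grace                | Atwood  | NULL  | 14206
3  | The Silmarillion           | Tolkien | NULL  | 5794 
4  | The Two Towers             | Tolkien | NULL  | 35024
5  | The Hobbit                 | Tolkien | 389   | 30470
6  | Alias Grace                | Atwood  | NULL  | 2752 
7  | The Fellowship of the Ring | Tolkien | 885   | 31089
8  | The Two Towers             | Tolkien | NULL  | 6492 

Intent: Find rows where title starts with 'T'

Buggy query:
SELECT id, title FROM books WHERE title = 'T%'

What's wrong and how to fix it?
Bug: Wildcards only work with LIKE; '=' treats '%' as a literal character

Fix: Use LIKE for wildcard pattern matching

Corrected query:
SELECT id, title FROM books WHERE title LIKE 'T%'

Result:
id | title                     
---+---------------------------
1  | The Fellowship of the Ring
3  | The Silmarillion          
4  | The Two Towers            
5  | The Hobbit                
7  | The Fellowship of the Ring
8  | The Two Towers            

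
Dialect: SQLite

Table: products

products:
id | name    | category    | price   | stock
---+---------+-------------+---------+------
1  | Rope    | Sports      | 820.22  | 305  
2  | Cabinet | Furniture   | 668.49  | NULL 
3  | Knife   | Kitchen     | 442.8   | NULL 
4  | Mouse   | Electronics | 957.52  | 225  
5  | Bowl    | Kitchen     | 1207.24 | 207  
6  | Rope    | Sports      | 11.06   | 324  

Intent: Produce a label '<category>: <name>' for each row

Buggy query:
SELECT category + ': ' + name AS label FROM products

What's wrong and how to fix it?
Bug: SQLite uses || for string concatenation; + coerces text to numbers (yielding 0)

Fix: Replace + with || to concatenate text

Corrected query:
SELECT category || ': ' || name AS label FROM products

Result:
label             
------------------
Sports: Rope      
Furniture: Cabinet
Kitchen: Knife    
Electronics: Mouse
Kitchen: Bowl     
Sports: Rope      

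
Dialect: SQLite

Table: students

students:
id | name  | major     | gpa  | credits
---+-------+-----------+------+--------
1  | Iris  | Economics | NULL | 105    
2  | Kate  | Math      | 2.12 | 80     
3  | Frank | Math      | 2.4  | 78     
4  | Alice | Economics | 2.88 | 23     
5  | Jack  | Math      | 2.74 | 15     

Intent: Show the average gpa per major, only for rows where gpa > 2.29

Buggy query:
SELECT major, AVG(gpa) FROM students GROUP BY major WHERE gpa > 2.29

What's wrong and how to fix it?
Bug: WHERE cannot follow GROUP BY

Fix: Place WHERE between FROM and GROUP BY

Corrected query:
SELECT major, AVG(gpa) FROM students WHERE gpa > 2.29 GROUP BY major

Result:
major     | AVG(gpa)
----------+---------
Economics | 2.88    
Math      | 2.57    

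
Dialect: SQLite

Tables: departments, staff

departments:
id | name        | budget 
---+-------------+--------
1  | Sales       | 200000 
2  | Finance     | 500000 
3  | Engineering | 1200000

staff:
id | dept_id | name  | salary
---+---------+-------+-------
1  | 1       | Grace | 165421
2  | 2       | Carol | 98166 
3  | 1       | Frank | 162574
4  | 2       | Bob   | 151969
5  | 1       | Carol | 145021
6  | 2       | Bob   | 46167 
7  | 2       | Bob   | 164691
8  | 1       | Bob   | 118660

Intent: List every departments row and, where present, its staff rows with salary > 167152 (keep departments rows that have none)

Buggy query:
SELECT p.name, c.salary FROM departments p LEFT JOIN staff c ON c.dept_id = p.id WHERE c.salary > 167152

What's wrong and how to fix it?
Bug: A WHERE condition on the right-hand table after LEFT JOIN drops unmatched parents

Fix: Put 'c.salary > 167152' in the JOIN's ON clause instead of WHERE

Corrected query:
SELECT p.name, c.salary FROM departments p LEFT JOIN staff c ON c.dept_id = p.id AND c.salary > 167152

Result:
name        | salary
------------+-------
Sales       | NULL  
Finance     | NULL  
Engineering | NULL  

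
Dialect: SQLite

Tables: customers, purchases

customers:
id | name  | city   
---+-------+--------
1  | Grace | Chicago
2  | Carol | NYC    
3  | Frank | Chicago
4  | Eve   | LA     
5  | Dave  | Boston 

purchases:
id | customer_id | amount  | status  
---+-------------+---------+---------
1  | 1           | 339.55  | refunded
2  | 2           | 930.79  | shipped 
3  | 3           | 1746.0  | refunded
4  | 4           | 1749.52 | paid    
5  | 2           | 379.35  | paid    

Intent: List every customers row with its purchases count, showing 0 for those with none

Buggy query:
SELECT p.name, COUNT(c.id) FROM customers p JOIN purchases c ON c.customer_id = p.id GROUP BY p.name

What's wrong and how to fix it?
Bug: INNER JOIN drops customers rows that have no matching purchases rows

Fix: Use LEFT JOIN so parents without children still appear (COUNT(c.id) gives 0)

Corrected query:
SELECT p.name, COUNT(c.id) FROM customers p LEFT JOIN purchases c ON c.customer_id = p.id GROUP BY p.name

Result:
name  | COUNT(c.id)
------+------------
Carol | 2          
Dave  | 0          
Eve   | 1          
Frank | 1          
Grace | 1          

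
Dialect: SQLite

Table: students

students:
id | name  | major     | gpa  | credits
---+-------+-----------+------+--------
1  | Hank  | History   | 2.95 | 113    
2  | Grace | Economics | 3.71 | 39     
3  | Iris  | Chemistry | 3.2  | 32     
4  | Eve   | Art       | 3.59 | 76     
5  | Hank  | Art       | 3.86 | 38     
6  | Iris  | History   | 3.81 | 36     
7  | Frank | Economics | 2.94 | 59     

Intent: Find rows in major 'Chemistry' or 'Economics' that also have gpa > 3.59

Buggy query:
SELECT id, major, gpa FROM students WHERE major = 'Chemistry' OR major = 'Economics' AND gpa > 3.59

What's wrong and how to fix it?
Bug: AND binds tighter than OR, so this parses as major = 'Chemistry' OR (major = 'Economics' AND gpa > 3.59)

Fix: Add parentheses around the OR so the AND applies to both alternatives

Corrected query:
SELECT id, major, gpa FROM students WHERE (major = 'Chemistry' OR major = 'Economics') AND gpa > 3.59

Result:
id | major     | gpa 
---+-----------+-----
2  | Economics | 3.71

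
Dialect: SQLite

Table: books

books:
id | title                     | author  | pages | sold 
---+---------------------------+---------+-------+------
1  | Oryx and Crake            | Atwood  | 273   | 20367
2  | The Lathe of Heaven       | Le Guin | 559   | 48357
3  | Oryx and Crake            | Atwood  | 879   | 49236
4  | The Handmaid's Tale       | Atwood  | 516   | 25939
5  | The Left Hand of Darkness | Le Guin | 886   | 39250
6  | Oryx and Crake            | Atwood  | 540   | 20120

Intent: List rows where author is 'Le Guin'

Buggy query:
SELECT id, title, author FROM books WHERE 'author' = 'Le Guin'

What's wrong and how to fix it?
Bug: 'author' in single quotes is a string literal, not the column; the comparison is literal-vs-literal and never true

Fix: Reference the column as author without single quotes

Corrected query:
SELECT id, title, author FROM books WHERE author = 'Le Guin'

Result:
id | title                     | author 
---+---------------------------+--------
2  | The Lathe of Heaven       | Le Guin
5  | The Left Hand of Darkness | Le Guin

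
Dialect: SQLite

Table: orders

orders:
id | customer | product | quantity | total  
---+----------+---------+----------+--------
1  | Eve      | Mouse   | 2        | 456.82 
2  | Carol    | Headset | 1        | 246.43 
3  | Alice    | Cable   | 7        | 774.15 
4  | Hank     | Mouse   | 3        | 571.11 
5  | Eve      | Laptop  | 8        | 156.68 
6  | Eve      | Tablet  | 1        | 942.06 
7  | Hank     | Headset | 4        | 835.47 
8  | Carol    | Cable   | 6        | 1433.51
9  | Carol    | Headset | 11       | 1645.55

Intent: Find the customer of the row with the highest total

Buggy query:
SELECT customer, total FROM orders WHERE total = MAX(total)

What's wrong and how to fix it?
Bug: WHERE is evaluated per row; an aggregate over the whole table isn't defined there

Fix: Use a subquery: WHERE total = (SELECT MAX(total) FROM orders)

Corrected query:
SELECT customer, total FROM orders WHERE total = (SELECT MAX(total) FROM orders)

Result:
customer | total  
---------+--------
Carol    | 1645.55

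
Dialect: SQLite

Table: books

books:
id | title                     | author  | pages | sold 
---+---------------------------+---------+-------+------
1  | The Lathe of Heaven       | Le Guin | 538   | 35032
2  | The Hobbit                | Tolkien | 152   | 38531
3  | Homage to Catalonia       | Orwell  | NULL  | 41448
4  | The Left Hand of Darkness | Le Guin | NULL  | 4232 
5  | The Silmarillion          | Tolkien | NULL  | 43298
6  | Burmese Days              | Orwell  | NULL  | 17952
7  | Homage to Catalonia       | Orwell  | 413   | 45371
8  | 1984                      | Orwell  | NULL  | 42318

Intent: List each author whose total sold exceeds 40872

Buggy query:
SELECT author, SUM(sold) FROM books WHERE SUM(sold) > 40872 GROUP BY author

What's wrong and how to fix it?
Bug: Aggregate functions cannot appear in a WHERE clause

Fix: Use HAVING (which filters groups after aggregation) instead of WHERE

Corrected query:
SELECT author, SUM(sold) FROM books GROUP BY author HAVING SUM(sold) > 40872

Result:
author  | SUM(sold)
--------+----------
Orwell  | 147089   
Tolkien | 81829    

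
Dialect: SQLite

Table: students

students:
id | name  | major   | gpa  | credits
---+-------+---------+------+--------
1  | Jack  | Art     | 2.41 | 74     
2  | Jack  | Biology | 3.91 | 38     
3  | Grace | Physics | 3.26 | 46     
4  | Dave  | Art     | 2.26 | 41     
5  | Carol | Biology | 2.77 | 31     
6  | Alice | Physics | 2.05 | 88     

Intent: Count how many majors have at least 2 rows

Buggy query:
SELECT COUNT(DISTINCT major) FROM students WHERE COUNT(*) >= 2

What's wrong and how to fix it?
Bug: WHERE filters individual rows, not groups, so a group-level COUNT is invalid there

Fix: Group first with HAVING COUNT(*) >= 2, then COUNT the resulting groups

Corrected query:
SELECT COUNT(*) FROM (SELECT major FROM students GROUP BY major HAVING COUNT(*) >= 2)

Result:
COUNT(*)
--------
3       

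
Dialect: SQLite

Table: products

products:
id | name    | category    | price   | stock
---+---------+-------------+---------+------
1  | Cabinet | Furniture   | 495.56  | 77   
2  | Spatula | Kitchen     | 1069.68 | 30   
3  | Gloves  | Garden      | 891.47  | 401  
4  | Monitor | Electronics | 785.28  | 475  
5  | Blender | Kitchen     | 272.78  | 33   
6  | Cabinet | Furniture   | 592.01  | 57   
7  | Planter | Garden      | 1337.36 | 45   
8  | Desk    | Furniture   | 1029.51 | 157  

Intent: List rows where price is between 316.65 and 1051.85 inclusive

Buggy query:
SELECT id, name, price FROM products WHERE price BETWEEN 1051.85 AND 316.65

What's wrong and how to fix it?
Bug: The bounds are reversed; BETWEEN a AND b requires a <= b to match anything

Fix: Swap the bounds so the smaller value comes first

Corrected query:
SELECT id, name, price FROM products WHERE price BETWEEN 316.65 AND 1051.85

Result:
id | name    | price  
---+---------+--------
1  | Cabinet | 495.56 
3  | Gloves  | 891.47 
4  | Monitor | 785.28 
6  | Cabinet | 592.01 
8  | Desk    | 1029.51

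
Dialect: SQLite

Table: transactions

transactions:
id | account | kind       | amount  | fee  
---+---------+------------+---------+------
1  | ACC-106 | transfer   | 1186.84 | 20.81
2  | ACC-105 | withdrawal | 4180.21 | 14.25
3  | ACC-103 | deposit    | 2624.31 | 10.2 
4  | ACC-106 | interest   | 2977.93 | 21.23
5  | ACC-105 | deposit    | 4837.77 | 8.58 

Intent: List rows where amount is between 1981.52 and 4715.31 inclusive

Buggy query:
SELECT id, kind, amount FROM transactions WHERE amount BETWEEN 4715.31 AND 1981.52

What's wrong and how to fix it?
Bug: The bounds are reversed; BETWEEN a AND b requires a <= b to match anything

Fix: Write BETWEEN 1981.52 AND 4715.31

Corrected query:
SELECT id, kind, amount FROM transactions WHERE amount BETWEEN 1981.52 AND 4715.31

Result:
id | kind       | amount 
---+------------+--------
2  | withdrawal | 4180.21
3  | deposit    | 2624.31
4  | interest   | 2977.93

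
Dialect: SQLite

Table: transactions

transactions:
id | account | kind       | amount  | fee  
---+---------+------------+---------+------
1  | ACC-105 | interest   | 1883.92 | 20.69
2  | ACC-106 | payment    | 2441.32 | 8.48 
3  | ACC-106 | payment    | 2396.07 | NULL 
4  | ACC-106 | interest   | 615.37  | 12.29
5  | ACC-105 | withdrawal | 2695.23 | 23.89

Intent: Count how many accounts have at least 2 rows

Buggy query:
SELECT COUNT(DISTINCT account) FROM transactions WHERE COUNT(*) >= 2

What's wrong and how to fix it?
Bug: WHERE filters individual rows, not groups, so a group-level COUNT is invalid there

Fix: Use a subquery that GROUPs and filters with HAVING, then count its rows

Corrected query:
SELECT COUNT(*) FROM (SELECT account FROM transactions GROUP BY account HAVING COUNT(*) >= 2)

Result:
COUNT(*)
--------
2       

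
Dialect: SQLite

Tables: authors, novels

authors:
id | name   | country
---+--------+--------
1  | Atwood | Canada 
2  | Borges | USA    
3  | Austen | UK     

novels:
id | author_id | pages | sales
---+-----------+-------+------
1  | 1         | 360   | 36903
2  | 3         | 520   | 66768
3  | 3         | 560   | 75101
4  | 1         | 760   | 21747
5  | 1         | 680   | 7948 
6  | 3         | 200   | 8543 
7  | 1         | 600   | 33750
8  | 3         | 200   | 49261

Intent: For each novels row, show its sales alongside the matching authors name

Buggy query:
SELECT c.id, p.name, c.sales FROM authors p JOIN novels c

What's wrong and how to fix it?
Bug: JOIN with no ON clause produces a cartesian product; every novels row pairs with every authors row

Fix: Add ON c.author_id = p.id to the JOIN

Corrected query:
SELECT c.id, p.name, c.sales FROM authors p JOIN novels c ON c.author_id = p.id

Result:
id | name   | sales
---+--------+------
1  | Atwood | 36903
2  | Austen | 66768
3  | Austen | 75101
4  | Atwood | 21747
5  | Atwood | 7948 
6  | Austen | 8543 
7  | Atwood | 33750
8  | Austen | 49261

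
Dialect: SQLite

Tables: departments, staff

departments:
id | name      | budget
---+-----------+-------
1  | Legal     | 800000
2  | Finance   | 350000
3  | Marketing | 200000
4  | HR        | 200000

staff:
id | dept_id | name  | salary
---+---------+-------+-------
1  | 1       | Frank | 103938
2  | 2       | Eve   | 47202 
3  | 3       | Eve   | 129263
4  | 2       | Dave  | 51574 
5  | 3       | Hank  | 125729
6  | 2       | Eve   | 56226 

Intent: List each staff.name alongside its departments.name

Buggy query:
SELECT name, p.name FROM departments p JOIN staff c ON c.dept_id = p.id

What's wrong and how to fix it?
Bug: Both tables have a 'name' column; the unqualified reference is ambiguous

Fix: Prefix ambiguous columns with the table alias

Corrected query:
SELECT c.name, p.name FROM departments p JOIN staff c ON c.dept_id = p.id

Result:
name  | name     
------+----------
Frank | Legal    
Eve   | Finance  
Eve   | Marketing
Dave  | Finance  
Hank  | Marketing
Eve   | Finance  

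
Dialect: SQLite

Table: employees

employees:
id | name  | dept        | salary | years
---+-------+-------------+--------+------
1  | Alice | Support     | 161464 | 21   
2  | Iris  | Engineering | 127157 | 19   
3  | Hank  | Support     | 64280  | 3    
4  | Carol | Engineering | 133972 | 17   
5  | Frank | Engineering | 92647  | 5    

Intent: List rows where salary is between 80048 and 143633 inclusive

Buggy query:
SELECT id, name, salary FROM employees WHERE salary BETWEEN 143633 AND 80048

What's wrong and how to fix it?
Bug: BETWEEN expects the lower bound first; with 143633 AND 80048 the range is empty

Fix: Write BETWEEN 80048 AND 143633

Corrected query:
SELECT id, name, salary FROM employees WHERE salary BETWEEN 80048 AND 143633

Result:
id | name  | salary
---+-------+-------
2  | Iris  | 127157
4  | Carol | 133972
5  | Frank | 92647 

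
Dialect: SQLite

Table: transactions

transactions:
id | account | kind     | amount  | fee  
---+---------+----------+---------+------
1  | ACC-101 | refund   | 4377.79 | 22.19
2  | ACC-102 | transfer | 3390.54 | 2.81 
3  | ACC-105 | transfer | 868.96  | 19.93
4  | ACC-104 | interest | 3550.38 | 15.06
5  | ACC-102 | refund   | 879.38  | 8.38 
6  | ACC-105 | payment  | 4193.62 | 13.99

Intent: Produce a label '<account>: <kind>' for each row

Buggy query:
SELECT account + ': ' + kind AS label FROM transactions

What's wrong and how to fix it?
Bug: '+' is numeric addition; on text columns SQLite converts them to 0 instead of concatenating

Fix: Replace + with || to concatenate text

Corrected query:
SELECT account || ': ' || kind AS label FROM transactions

Result:
label            
-----------------
ACC-101: refund  
ACC-102: transfer
ACC-105: transfer
ACC-104: interest
ACC-102: refund  
ACC-105: payment 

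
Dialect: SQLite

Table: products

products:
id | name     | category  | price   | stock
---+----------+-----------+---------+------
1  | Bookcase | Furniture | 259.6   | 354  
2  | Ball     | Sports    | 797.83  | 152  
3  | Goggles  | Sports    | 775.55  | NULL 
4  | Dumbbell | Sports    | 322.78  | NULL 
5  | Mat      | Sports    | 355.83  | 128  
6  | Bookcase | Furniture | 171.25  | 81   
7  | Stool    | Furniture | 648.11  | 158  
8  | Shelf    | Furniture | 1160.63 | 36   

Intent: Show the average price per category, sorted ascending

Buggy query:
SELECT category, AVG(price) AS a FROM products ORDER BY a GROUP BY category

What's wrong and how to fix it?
Bug: GROUP BY must precede ORDER BY

Fix: Move ORDER BY to the end, after GROUP BY

Corrected query:
SELECT category, AVG(price) AS a FROM products GROUP BY category ORDER BY a

Result:
category  | a       
----------+---------
Furniture | 559.8975
Sports    | 562.9975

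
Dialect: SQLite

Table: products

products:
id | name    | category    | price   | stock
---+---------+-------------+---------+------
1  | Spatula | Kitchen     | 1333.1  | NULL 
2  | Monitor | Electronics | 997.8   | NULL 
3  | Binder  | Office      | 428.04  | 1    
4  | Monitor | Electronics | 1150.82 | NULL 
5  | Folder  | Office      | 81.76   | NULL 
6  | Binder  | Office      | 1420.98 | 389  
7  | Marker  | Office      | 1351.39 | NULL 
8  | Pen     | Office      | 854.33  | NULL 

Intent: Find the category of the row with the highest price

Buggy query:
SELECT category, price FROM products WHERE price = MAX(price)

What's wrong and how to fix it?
Bug: WHERE is evaluated per row; an aggregate over the whole table isn't defined there

Fix: Wrap MAX in a scalar subquery so WHERE compares against a single value

Corrected query:
SELECT category, price FROM products WHERE price = (SELECT MAX(price) FROM products)

Result:
category | price  
---------+--------
Office   | 1420.98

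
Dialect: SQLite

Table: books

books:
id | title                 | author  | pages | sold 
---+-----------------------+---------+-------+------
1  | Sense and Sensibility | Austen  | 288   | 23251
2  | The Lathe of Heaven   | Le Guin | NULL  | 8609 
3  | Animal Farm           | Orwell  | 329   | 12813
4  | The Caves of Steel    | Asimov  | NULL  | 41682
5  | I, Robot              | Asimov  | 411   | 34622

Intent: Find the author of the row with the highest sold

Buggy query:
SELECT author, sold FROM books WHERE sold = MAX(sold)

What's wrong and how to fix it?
Bug: MAX(sold) is an aggregate and cannot be used directly in WHERE

Fix: Use a subquery: WHERE sold = (SELECT MAX(sold) FROM books)

Corrected query:
SELECT author, sold FROM books WHERE sold = (SELECT MAX(sold) FROM books)

Result:
author | sold 
-------+------
Asimov | 41682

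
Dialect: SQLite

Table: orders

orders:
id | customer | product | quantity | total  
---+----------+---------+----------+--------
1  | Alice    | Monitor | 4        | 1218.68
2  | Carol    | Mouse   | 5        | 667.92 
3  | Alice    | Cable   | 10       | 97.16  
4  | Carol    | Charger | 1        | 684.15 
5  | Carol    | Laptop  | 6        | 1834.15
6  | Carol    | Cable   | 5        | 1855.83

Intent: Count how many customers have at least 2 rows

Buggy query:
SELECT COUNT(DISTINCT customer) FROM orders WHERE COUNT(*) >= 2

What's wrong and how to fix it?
Bug: WHERE filters individual rows, not groups, so a group-level COUNT is invalid there

Fix: Use a subquery that GROUPs and filters with HAVING, then count its rows

Corrected query:
SELECT COUNT(*) FROM (SELECT customer FROM orders GROUP BY customer HAVING COUNT(*) >= 2)

Result:
COUNT(*)
--------
2       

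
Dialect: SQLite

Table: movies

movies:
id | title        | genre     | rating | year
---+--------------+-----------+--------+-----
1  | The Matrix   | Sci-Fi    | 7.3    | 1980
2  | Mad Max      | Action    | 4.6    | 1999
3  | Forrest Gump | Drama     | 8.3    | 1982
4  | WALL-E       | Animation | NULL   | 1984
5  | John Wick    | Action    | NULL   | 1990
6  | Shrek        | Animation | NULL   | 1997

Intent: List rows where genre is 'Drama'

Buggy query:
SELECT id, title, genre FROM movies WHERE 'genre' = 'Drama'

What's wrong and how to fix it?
Bug: 'genre' in single quotes is a string literal, not the column; the comparison is literal-vs-literal and never true

Fix: Reference the column as genre without single quotes

Corrected query:
SELECT id, title, genre FROM movies WHERE genre = 'Drama'

Result:
id | title        | genre
---+--------------+------
3  | Forrest Gump | Drama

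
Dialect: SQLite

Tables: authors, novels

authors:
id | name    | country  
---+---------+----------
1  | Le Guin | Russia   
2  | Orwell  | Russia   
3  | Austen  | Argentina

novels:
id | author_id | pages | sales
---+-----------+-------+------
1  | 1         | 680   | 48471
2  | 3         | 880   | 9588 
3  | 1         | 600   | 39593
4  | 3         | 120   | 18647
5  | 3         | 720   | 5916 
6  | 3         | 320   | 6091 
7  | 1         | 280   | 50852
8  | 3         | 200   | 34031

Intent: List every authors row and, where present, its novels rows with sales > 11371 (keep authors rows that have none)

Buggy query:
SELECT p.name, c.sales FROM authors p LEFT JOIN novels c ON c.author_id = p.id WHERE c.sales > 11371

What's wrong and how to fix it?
Bug: A WHERE condition on the right-hand table after LEFT JOIN drops unmatched parents

Fix: Move the right-table condition into the ON clause so unmatched parents are kept

Corrected query:
SELECT p.name, c.sales FROM authors p LEFT JOIN novels c ON c.author_id = p.id AND c.sales > 11371

Result:
name    | sales
--------+------
Le Guin | 39593
Le Guin | 48471
Le Guin | 50852
Orwell  | NULL 
Austen  | 18647
Austen  | 34031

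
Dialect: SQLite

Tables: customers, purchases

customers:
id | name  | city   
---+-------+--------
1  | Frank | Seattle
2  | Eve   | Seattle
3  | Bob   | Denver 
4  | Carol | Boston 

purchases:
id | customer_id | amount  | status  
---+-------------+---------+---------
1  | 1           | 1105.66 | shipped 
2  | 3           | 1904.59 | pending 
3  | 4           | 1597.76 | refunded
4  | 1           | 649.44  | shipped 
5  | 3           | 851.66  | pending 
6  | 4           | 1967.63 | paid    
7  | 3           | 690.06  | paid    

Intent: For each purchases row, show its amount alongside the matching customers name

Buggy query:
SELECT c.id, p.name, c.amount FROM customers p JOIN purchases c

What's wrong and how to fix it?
Bug: JOIN with no ON clause produces a cartesian product; every purchases row pairs with every customers row

Fix: Specify the join condition linking the foreign key to the parent id

Corrected query:
SELECT c.id, p.name, c.amount FROM customers p JOIN purchases c ON c.customer_id = p.id

Result:
id | name  | amount 
---+-------+--------
1  | Frank | 1105.66
2  | Bob   | 1904.59
3  | Carol | 1597.76
4  | Frank | 649.44 
5  | Bob   | 851.66 
6  | Carol | 1967.63
7  | Bob   | 690.06 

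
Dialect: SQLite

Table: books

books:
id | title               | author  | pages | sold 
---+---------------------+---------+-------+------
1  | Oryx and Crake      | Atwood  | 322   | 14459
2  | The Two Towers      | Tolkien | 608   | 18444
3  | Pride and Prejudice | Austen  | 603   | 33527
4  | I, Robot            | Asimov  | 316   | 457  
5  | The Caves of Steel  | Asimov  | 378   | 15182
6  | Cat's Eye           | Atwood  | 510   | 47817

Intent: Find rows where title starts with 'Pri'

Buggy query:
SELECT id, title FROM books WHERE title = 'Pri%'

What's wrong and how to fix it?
Bug: Wildcards only work with LIKE; '=' treats '%' as a literal character

Fix: Replace '=' with LIKE so 'Pri%' is treated as a pattern

Corrected query:
SELECT id, title FROM books WHERE title LIKE 'Pri%'

Result:
id | title              
---+--------------------
3  | Pride and Prejudice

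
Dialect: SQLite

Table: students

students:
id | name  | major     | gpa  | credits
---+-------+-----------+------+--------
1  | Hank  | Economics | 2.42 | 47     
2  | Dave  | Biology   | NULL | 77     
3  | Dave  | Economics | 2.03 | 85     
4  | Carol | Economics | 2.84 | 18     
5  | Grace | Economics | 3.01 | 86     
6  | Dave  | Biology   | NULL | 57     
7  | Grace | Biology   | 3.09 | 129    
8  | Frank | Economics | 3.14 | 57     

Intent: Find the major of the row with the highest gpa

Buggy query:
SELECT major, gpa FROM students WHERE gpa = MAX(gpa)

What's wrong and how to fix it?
Bug: MAX(gpa) is an aggregate and cannot be used directly in WHERE

Fix: Wrap MAX in a scalar subquery so WHERE compares against a single value

Corrected query:
SELECT major, gpa FROM students WHERE gpa = (SELECT MAX(gpa) FROM students)

Result:
major     | gpa 
----------+-----
Economics | 3.14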